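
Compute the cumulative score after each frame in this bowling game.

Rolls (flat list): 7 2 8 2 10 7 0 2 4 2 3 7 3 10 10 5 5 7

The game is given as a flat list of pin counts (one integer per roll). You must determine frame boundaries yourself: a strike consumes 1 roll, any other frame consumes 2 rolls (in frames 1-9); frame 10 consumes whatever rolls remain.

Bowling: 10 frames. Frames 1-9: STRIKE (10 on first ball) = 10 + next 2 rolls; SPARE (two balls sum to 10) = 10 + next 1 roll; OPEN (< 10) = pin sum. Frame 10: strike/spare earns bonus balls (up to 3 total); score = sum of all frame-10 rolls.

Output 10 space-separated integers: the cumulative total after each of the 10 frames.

Frame 1: OPEN (7+2=9). Cumulative: 9
Frame 2: SPARE (8+2=10). 10 + next roll (10) = 20. Cumulative: 29
Frame 3: STRIKE. 10 + next two rolls (7+0) = 17. Cumulative: 46
Frame 4: OPEN (7+0=7). Cumulative: 53
Frame 5: OPEN (2+4=6). Cumulative: 59
Frame 6: OPEN (2+3=5). Cumulative: 64
Frame 7: SPARE (7+3=10). 10 + next roll (10) = 20. Cumulative: 84
Frame 8: STRIKE. 10 + next two rolls (10+5) = 25. Cumulative: 109
Frame 9: STRIKE. 10 + next two rolls (5+5) = 20. Cumulative: 129
Frame 10: SPARE. Sum of all frame-10 rolls (5+5+7) = 17. Cumulative: 146

Answer: 9 29 46 53 59 64 84 109 129 146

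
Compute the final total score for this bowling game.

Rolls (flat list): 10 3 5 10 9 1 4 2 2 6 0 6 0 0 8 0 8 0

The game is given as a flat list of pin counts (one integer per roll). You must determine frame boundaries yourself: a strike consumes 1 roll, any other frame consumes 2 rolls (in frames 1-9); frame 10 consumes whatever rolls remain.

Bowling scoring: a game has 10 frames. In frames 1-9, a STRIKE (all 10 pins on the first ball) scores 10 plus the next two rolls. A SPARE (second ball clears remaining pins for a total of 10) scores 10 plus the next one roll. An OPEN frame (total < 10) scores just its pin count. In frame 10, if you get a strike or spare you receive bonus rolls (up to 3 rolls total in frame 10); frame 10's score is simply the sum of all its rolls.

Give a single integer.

Answer: 96

Derivation:
Frame 1: STRIKE. 10 + next two rolls (3+5) = 18. Cumulative: 18
Frame 2: OPEN (3+5=8). Cumulative: 26
Frame 3: STRIKE. 10 + next two rolls (9+1) = 20. Cumulative: 46
Frame 4: SPARE (9+1=10). 10 + next roll (4) = 14. Cumulative: 60
Frame 5: OPEN (4+2=6). Cumulative: 66
Frame 6: OPEN (2+6=8). Cumulative: 74
Frame 7: OPEN (0+6=6). Cumulative: 80
Frame 8: OPEN (0+0=0). Cumulative: 80
Frame 9: OPEN (8+0=8). Cumulative: 88
Frame 10: OPEN. Sum of all frame-10 rolls (8+0) = 8. Cumulative: 96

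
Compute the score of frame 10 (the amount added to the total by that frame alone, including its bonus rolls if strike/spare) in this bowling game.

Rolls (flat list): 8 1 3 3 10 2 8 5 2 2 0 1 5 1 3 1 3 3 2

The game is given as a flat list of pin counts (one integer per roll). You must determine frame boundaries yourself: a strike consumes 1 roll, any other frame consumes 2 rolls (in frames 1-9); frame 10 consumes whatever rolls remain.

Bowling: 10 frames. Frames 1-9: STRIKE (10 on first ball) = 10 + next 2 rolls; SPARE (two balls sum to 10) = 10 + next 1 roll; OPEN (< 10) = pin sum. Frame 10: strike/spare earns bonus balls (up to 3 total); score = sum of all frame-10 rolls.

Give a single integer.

Frame 1: OPEN (8+1=9). Cumulative: 9
Frame 2: OPEN (3+3=6). Cumulative: 15
Frame 3: STRIKE. 10 + next two rolls (2+8) = 20. Cumulative: 35
Frame 4: SPARE (2+8=10). 10 + next roll (5) = 15. Cumulative: 50
Frame 5: OPEN (5+2=7). Cumulative: 57
Frame 6: OPEN (2+0=2). Cumulative: 59
Frame 7: OPEN (1+5=6). Cumulative: 65
Frame 8: OPEN (1+3=4). Cumulative: 69
Frame 9: OPEN (1+3=4). Cumulative: 73
Frame 10: OPEN. Sum of all frame-10 rolls (3+2) = 5. Cumulative: 78

Answer: 5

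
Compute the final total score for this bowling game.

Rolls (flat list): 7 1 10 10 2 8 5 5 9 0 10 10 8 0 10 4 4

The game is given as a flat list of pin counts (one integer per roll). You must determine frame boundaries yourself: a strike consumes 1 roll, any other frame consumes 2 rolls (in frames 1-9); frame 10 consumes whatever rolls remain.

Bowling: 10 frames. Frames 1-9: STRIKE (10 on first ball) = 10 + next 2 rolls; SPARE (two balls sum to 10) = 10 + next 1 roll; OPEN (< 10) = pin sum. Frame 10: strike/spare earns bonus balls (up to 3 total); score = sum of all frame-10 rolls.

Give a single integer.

Answer: 165

Derivation:
Frame 1: OPEN (7+1=8). Cumulative: 8
Frame 2: STRIKE. 10 + next two rolls (10+2) = 22. Cumulative: 30
Frame 3: STRIKE. 10 + next two rolls (2+8) = 20. Cumulative: 50
Frame 4: SPARE (2+8=10). 10 + next roll (5) = 15. Cumulative: 65
Frame 5: SPARE (5+5=10). 10 + next roll (9) = 19. Cumulative: 84
Frame 6: OPEN (9+0=9). Cumulative: 93
Frame 7: STRIKE. 10 + next two rolls (10+8) = 28. Cumulative: 121
Frame 8: STRIKE. 10 + next two rolls (8+0) = 18. Cumulative: 139
Frame 9: OPEN (8+0=8). Cumulative: 147
Frame 10: STRIKE. Sum of all frame-10 rolls (10+4+4) = 18. Cumulative: 165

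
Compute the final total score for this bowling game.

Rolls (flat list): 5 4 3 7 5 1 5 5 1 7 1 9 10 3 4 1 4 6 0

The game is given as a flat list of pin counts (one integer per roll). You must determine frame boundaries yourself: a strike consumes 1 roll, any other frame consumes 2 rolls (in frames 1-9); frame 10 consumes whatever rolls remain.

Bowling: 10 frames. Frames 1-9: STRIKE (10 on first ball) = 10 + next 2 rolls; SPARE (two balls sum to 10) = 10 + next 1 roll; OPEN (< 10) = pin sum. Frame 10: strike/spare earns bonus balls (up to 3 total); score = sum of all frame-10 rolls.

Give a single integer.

Frame 1: OPEN (5+4=9). Cumulative: 9
Frame 2: SPARE (3+7=10). 10 + next roll (5) = 15. Cumulative: 24
Frame 3: OPEN (5+1=6). Cumulative: 30
Frame 4: SPARE (5+5=10). 10 + next roll (1) = 11. Cumulative: 41
Frame 5: OPEN (1+7=8). Cumulative: 49
Frame 6: SPARE (1+9=10). 10 + next roll (10) = 20. Cumulative: 69
Frame 7: STRIKE. 10 + next two rolls (3+4) = 17. Cumulative: 86
Frame 8: OPEN (3+4=7). Cumulative: 93
Frame 9: OPEN (1+4=5). Cumulative: 98
Frame 10: OPEN. Sum of all frame-10 rolls (6+0) = 6. Cumulative: 104

Answer: 104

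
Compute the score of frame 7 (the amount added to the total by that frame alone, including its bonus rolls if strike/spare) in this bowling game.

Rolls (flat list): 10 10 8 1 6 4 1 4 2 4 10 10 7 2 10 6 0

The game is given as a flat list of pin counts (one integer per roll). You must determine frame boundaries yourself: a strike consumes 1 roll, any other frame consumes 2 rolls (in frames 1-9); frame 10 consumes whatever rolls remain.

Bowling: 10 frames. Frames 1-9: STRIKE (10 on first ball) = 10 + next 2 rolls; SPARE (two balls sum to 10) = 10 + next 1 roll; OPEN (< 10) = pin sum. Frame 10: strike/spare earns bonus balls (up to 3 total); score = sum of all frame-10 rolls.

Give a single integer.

Answer: 27

Derivation:
Frame 1: STRIKE. 10 + next two rolls (10+8) = 28. Cumulative: 28
Frame 2: STRIKE. 10 + next two rolls (8+1) = 19. Cumulative: 47
Frame 3: OPEN (8+1=9). Cumulative: 56
Frame 4: SPARE (6+4=10). 10 + next roll (1) = 11. Cumulative: 67
Frame 5: OPEN (1+4=5). Cumulative: 72
Frame 6: OPEN (2+4=6). Cumulative: 78
Frame 7: STRIKE. 10 + next two rolls (10+7) = 27. Cumulative: 105
Frame 8: STRIKE. 10 + next two rolls (7+2) = 19. Cumulative: 124
Frame 9: OPEN (7+2=9). Cumulative: 133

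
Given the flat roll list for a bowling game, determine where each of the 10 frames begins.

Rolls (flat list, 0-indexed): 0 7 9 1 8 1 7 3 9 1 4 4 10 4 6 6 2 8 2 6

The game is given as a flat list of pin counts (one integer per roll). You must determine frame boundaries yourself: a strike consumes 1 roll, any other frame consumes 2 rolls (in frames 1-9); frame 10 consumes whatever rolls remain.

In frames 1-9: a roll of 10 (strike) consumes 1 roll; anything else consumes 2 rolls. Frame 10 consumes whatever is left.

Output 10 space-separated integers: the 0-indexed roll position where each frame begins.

Answer: 0 2 4 6 8 10 12 13 15 17

Derivation:
Frame 1 starts at roll index 0: rolls=0,7 (sum=7), consumes 2 rolls
Frame 2 starts at roll index 2: rolls=9,1 (sum=10), consumes 2 rolls
Frame 3 starts at roll index 4: rolls=8,1 (sum=9), consumes 2 rolls
Frame 4 starts at roll index 6: rolls=7,3 (sum=10), consumes 2 rolls
Frame 5 starts at roll index 8: rolls=9,1 (sum=10), consumes 2 rolls
Frame 6 starts at roll index 10: rolls=4,4 (sum=8), consumes 2 rolls
Frame 7 starts at roll index 12: roll=10 (strike), consumes 1 roll
Frame 8 starts at roll index 13: rolls=4,6 (sum=10), consumes 2 rolls
Frame 9 starts at roll index 15: rolls=6,2 (sum=8), consumes 2 rolls
Frame 10 starts at roll index 17: 3 remaining rolls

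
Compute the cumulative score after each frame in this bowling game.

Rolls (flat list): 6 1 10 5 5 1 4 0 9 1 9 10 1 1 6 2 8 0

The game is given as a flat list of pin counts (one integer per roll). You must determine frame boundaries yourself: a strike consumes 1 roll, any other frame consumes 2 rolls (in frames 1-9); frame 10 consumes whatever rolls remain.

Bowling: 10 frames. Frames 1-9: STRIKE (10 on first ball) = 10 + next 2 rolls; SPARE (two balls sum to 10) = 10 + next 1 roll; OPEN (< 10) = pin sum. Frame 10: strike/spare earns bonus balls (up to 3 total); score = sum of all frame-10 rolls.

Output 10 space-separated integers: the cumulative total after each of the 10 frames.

Answer: 7 27 38 43 52 72 84 86 94 102

Derivation:
Frame 1: OPEN (6+1=7). Cumulative: 7
Frame 2: STRIKE. 10 + next two rolls (5+5) = 20. Cumulative: 27
Frame 3: SPARE (5+5=10). 10 + next roll (1) = 11. Cumulative: 38
Frame 4: OPEN (1+4=5). Cumulative: 43
Frame 5: OPEN (0+9=9). Cumulative: 52
Frame 6: SPARE (1+9=10). 10 + next roll (10) = 20. Cumulative: 72
Frame 7: STRIKE. 10 + next two rolls (1+1) = 12. Cumulative: 84
Frame 8: OPEN (1+1=2). Cumulative: 86
Frame 9: OPEN (6+2=8). Cumulative: 94
Frame 10: OPEN. Sum of all frame-10 rolls (8+0) = 8. Cumulative: 102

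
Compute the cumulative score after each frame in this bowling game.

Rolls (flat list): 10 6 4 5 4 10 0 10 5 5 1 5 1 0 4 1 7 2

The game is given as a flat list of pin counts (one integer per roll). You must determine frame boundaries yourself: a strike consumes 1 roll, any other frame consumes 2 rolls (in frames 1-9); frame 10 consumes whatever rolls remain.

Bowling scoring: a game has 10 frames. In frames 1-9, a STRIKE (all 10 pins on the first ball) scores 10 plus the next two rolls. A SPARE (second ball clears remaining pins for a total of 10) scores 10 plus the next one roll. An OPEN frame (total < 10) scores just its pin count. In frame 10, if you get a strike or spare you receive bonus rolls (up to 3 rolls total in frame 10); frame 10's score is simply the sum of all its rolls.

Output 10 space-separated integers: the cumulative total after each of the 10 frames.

Answer: 20 35 44 64 79 90 96 97 102 111

Derivation:
Frame 1: STRIKE. 10 + next two rolls (6+4) = 20. Cumulative: 20
Frame 2: SPARE (6+4=10). 10 + next roll (5) = 15. Cumulative: 35
Frame 3: OPEN (5+4=9). Cumulative: 44
Frame 4: STRIKE. 10 + next two rolls (0+10) = 20. Cumulative: 64
Frame 5: SPARE (0+10=10). 10 + next roll (5) = 15. Cumulative: 79
Frame 6: SPARE (5+5=10). 10 + next roll (1) = 11. Cumulative: 90
Frame 7: OPEN (1+5=6). Cumulative: 96
Frame 8: OPEN (1+0=1). Cumulative: 97
Frame 9: OPEN (4+1=5). Cumulative: 102
Frame 10: OPEN. Sum of all frame-10 rolls (7+2) = 9. Cumulative: 111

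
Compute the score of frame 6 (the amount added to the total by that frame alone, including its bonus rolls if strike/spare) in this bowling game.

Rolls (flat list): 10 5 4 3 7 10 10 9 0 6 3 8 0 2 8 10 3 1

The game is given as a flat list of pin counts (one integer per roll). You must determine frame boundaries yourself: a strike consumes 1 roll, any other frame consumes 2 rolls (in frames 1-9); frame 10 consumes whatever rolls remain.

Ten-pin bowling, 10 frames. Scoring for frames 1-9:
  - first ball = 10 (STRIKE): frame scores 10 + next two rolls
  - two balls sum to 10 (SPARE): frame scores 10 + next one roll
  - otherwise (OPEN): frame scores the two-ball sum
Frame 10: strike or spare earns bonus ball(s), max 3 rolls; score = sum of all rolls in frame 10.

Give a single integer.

Frame 1: STRIKE. 10 + next two rolls (5+4) = 19. Cumulative: 19
Frame 2: OPEN (5+4=9). Cumulative: 28
Frame 3: SPARE (3+7=10). 10 + next roll (10) = 20. Cumulative: 48
Frame 4: STRIKE. 10 + next two rolls (10+9) = 29. Cumulative: 77
Frame 5: STRIKE. 10 + next two rolls (9+0) = 19. Cumulative: 96
Frame 6: OPEN (9+0=9). Cumulative: 105
Frame 7: OPEN (6+3=9). Cumulative: 114
Frame 8: OPEN (8+0=8). Cumulative: 122

Answer: 9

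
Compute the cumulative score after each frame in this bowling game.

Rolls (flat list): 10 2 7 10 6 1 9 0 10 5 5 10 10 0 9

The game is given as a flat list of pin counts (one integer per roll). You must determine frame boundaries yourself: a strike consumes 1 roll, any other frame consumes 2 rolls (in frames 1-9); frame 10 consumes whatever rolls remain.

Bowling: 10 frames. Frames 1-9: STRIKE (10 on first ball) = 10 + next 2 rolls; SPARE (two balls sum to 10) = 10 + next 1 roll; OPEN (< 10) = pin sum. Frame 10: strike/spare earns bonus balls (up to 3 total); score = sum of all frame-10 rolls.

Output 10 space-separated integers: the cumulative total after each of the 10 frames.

Frame 1: STRIKE. 10 + next two rolls (2+7) = 19. Cumulative: 19
Frame 2: OPEN (2+7=9). Cumulative: 28
Frame 3: STRIKE. 10 + next two rolls (6+1) = 17. Cumulative: 45
Frame 4: OPEN (6+1=7). Cumulative: 52
Frame 5: OPEN (9+0=9). Cumulative: 61
Frame 6: STRIKE. 10 + next two rolls (5+5) = 20. Cumulative: 81
Frame 7: SPARE (5+5=10). 10 + next roll (10) = 20. Cumulative: 101
Frame 8: STRIKE. 10 + next two rolls (10+0) = 20. Cumulative: 121
Frame 9: STRIKE. 10 + next two rolls (0+9) = 19. Cumulative: 140
Frame 10: OPEN. Sum of all frame-10 rolls (0+9) = 9. Cumulative: 149

Answer: 19 28 45 52 61 81 101 121 140 149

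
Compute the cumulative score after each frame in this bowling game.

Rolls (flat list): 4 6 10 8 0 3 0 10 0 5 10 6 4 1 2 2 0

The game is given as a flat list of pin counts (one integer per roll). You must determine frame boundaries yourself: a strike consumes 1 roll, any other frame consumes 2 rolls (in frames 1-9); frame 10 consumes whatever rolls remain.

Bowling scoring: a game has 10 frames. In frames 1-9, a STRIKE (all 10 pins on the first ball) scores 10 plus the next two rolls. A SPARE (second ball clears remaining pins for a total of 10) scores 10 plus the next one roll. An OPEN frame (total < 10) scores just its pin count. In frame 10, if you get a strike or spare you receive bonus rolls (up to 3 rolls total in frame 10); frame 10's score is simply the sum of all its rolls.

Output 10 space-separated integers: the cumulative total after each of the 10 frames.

Frame 1: SPARE (4+6=10). 10 + next roll (10) = 20. Cumulative: 20
Frame 2: STRIKE. 10 + next two rolls (8+0) = 18. Cumulative: 38
Frame 3: OPEN (8+0=8). Cumulative: 46
Frame 4: OPEN (3+0=3). Cumulative: 49
Frame 5: STRIKE. 10 + next two rolls (0+5) = 15. Cumulative: 64
Frame 6: OPEN (0+5=5). Cumulative: 69
Frame 7: STRIKE. 10 + next two rolls (6+4) = 20. Cumulative: 89
Frame 8: SPARE (6+4=10). 10 + next roll (1) = 11. Cumulative: 100
Frame 9: OPEN (1+2=3). Cumulative: 103
Frame 10: OPEN. Sum of all frame-10 rolls (2+0) = 2. Cumulative: 105

Answer: 20 38 46 49 64 69 89 100 103 105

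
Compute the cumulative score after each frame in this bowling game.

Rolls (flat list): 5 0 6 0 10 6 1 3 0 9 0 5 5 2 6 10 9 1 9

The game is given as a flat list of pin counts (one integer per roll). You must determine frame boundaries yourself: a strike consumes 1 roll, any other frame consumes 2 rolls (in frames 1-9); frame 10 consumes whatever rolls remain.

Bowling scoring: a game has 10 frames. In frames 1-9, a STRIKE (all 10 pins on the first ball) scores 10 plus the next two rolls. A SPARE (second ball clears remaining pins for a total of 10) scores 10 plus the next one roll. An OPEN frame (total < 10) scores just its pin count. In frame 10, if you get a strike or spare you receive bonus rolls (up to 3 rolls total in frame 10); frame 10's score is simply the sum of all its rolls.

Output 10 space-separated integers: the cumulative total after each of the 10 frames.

Answer: 5 11 28 35 38 47 59 67 87 106

Derivation:
Frame 1: OPEN (5+0=5). Cumulative: 5
Frame 2: OPEN (6+0=6). Cumulative: 11
Frame 3: STRIKE. 10 + next two rolls (6+1) = 17. Cumulative: 28
Frame 4: OPEN (6+1=7). Cumulative: 35
Frame 5: OPEN (3+0=3). Cumulative: 38
Frame 6: OPEN (9+0=9). Cumulative: 47
Frame 7: SPARE (5+5=10). 10 + next roll (2) = 12. Cumulative: 59
Frame 8: OPEN (2+6=8). Cumulative: 67
Frame 9: STRIKE. 10 + next two rolls (9+1) = 20. Cumulative: 87
Frame 10: SPARE. Sum of all frame-10 rolls (9+1+9) = 19. Cumulative: 106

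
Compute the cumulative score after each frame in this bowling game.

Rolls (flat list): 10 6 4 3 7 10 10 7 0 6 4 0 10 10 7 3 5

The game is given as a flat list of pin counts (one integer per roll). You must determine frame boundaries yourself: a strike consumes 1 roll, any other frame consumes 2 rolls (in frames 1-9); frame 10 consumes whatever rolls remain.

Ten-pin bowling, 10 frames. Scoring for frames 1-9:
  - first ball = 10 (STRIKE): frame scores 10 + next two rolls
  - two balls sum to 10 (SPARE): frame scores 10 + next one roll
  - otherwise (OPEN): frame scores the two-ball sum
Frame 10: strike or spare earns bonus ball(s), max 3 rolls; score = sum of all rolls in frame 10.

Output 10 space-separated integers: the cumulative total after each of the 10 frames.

Answer: 20 33 53 80 97 104 114 134 154 169

Derivation:
Frame 1: STRIKE. 10 + next two rolls (6+4) = 20. Cumulative: 20
Frame 2: SPARE (6+4=10). 10 + next roll (3) = 13. Cumulative: 33
Frame 3: SPARE (3+7=10). 10 + next roll (10) = 20. Cumulative: 53
Frame 4: STRIKE. 10 + next two rolls (10+7) = 27. Cumulative: 80
Frame 5: STRIKE. 10 + next two rolls (7+0) = 17. Cumulative: 97
Frame 6: OPEN (7+0=7). Cumulative: 104
Frame 7: SPARE (6+4=10). 10 + next roll (0) = 10. Cumulative: 114
Frame 8: SPARE (0+10=10). 10 + next roll (10) = 20. Cumulative: 134
Frame 9: STRIKE. 10 + next two rolls (7+3) = 20. Cumulative: 154
Frame 10: SPARE. Sum of all frame-10 rolls (7+3+5) = 15. Cumulative: 169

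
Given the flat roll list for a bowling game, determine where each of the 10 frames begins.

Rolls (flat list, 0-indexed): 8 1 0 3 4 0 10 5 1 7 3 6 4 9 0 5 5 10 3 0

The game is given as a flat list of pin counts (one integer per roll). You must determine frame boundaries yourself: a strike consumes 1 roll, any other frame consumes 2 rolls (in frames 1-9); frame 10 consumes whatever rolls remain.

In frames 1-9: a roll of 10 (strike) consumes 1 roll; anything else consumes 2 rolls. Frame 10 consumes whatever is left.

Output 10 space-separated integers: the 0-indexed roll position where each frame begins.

Answer: 0 2 4 6 7 9 11 13 15 17

Derivation:
Frame 1 starts at roll index 0: rolls=8,1 (sum=9), consumes 2 rolls
Frame 2 starts at roll index 2: rolls=0,3 (sum=3), consumes 2 rolls
Frame 3 starts at roll index 4: rolls=4,0 (sum=4), consumes 2 rolls
Frame 4 starts at roll index 6: roll=10 (strike), consumes 1 roll
Frame 5 starts at roll index 7: rolls=5,1 (sum=6), consumes 2 rolls
Frame 6 starts at roll index 9: rolls=7,3 (sum=10), consumes 2 rolls
Frame 7 starts at roll index 11: rolls=6,4 (sum=10), consumes 2 rolls
Frame 8 starts at roll index 13: rolls=9,0 (sum=9), consumes 2 rolls
Frame 9 starts at roll index 15: rolls=5,5 (sum=10), consumes 2 rolls
Frame 10 starts at roll index 17: 3 remaining rolls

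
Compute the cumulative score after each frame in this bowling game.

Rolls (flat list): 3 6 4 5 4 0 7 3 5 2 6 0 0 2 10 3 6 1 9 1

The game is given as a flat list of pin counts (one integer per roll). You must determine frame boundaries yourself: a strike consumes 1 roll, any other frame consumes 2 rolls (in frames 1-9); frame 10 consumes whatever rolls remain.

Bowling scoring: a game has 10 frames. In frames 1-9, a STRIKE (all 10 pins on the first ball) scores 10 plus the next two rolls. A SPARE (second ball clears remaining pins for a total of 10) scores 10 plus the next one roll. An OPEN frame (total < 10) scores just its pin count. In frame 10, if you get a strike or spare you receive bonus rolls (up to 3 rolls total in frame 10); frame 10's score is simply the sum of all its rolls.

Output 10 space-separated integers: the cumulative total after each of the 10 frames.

Answer: 9 18 22 37 44 50 52 71 80 91

Derivation:
Frame 1: OPEN (3+6=9). Cumulative: 9
Frame 2: OPEN (4+5=9). Cumulative: 18
Frame 3: OPEN (4+0=4). Cumulative: 22
Frame 4: SPARE (7+3=10). 10 + next roll (5) = 15. Cumulative: 37
Frame 5: OPEN (5+2=7). Cumulative: 44
Frame 6: OPEN (6+0=6). Cumulative: 50
Frame 7: OPEN (0+2=2). Cumulative: 52
Frame 8: STRIKE. 10 + next two rolls (3+6) = 19. Cumulative: 71
Frame 9: OPEN (3+6=9). Cumulative: 80
Frame 10: SPARE. Sum of all frame-10 rolls (1+9+1) = 11. Cumulative: 91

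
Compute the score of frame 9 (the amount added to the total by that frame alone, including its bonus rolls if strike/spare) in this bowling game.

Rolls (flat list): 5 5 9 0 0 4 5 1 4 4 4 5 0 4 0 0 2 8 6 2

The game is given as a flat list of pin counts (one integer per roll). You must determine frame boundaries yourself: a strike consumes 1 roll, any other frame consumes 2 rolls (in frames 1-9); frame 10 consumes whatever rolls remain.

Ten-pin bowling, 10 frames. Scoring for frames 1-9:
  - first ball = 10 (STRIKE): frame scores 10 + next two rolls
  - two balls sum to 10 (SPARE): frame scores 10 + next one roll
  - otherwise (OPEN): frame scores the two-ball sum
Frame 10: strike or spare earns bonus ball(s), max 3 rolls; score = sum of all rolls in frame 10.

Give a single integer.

Frame 1: SPARE (5+5=10). 10 + next roll (9) = 19. Cumulative: 19
Frame 2: OPEN (9+0=9). Cumulative: 28
Frame 3: OPEN (0+4=4). Cumulative: 32
Frame 4: OPEN (5+1=6). Cumulative: 38
Frame 5: OPEN (4+4=8). Cumulative: 46
Frame 6: OPEN (4+5=9). Cumulative: 55
Frame 7: OPEN (0+4=4). Cumulative: 59
Frame 8: OPEN (0+0=0). Cumulative: 59
Frame 9: SPARE (2+8=10). 10 + next roll (6) = 16. Cumulative: 75
Frame 10: OPEN. Sum of all frame-10 rolls (6+2) = 8. Cumulative: 83

Answer: 16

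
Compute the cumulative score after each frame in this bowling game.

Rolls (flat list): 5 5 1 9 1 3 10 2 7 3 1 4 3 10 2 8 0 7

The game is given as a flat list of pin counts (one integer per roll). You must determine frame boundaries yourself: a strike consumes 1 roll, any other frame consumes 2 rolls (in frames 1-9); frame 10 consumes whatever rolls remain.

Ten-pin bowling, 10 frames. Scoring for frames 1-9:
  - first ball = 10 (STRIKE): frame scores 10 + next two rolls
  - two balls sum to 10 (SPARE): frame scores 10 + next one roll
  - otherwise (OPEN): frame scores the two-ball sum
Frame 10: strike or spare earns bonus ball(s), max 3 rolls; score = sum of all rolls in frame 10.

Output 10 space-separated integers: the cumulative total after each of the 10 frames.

Answer: 11 22 26 45 54 58 65 85 95 102

Derivation:
Frame 1: SPARE (5+5=10). 10 + next roll (1) = 11. Cumulative: 11
Frame 2: SPARE (1+9=10). 10 + next roll (1) = 11. Cumulative: 22
Frame 3: OPEN (1+3=4). Cumulative: 26
Frame 4: STRIKE. 10 + next two rolls (2+7) = 19. Cumulative: 45
Frame 5: OPEN (2+7=9). Cumulative: 54
Frame 6: OPEN (3+1=4). Cumulative: 58
Frame 7: OPEN (4+3=7). Cumulative: 65
Frame 8: STRIKE. 10 + next two rolls (2+8) = 20. Cumulative: 85
Frame 9: SPARE (2+8=10). 10 + next roll (0) = 10. Cumulative: 95
Frame 10: OPEN. Sum of all frame-10 rolls (0+7) = 7. Cumulative: 102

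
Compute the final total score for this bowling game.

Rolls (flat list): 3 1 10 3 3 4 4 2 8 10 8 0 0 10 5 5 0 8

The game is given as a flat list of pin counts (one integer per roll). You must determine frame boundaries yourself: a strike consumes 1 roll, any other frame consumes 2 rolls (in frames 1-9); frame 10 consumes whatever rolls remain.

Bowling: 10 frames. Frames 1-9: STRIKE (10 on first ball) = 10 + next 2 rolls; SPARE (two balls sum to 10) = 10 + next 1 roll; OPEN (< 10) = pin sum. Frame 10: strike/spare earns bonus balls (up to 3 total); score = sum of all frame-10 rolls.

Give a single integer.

Frame 1: OPEN (3+1=4). Cumulative: 4
Frame 2: STRIKE. 10 + next two rolls (3+3) = 16. Cumulative: 20
Frame 3: OPEN (3+3=6). Cumulative: 26
Frame 4: OPEN (4+4=8). Cumulative: 34
Frame 5: SPARE (2+8=10). 10 + next roll (10) = 20. Cumulative: 54
Frame 6: STRIKE. 10 + next two rolls (8+0) = 18. Cumulative: 72
Frame 7: OPEN (8+0=8). Cumulative: 80
Frame 8: SPARE (0+10=10). 10 + next roll (5) = 15. Cumulative: 95
Frame 9: SPARE (5+5=10). 10 + next roll (0) = 10. Cumulative: 105
Frame 10: OPEN. Sum of all frame-10 rolls (0+8) = 8. Cumulative: 113

Answer: 113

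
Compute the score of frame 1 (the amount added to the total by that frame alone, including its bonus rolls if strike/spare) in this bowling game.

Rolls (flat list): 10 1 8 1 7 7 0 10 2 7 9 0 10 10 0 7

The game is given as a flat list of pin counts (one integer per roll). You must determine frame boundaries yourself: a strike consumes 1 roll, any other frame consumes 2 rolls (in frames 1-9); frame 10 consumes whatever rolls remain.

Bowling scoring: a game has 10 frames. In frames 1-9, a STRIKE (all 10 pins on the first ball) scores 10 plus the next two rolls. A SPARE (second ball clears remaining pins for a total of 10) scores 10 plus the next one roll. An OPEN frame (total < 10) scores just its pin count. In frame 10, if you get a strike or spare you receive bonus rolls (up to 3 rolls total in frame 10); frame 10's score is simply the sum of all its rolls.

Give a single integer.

Answer: 19

Derivation:
Frame 1: STRIKE. 10 + next two rolls (1+8) = 19. Cumulative: 19
Frame 2: OPEN (1+8=9). Cumulative: 28
Frame 3: OPEN (1+7=8). Cumulative: 36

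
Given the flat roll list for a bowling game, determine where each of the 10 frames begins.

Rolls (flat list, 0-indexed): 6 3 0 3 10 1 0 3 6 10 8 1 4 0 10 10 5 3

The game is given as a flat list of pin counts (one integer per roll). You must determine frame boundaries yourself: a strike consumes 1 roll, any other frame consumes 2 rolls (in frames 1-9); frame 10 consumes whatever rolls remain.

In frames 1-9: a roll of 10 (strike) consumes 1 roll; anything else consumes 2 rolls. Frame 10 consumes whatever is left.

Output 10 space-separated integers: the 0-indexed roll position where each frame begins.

Answer: 0 2 4 5 7 9 10 12 14 15

Derivation:
Frame 1 starts at roll index 0: rolls=6,3 (sum=9), consumes 2 rolls
Frame 2 starts at roll index 2: rolls=0,3 (sum=3), consumes 2 rolls
Frame 3 starts at roll index 4: roll=10 (strike), consumes 1 roll
Frame 4 starts at roll index 5: rolls=1,0 (sum=1), consumes 2 rolls
Frame 5 starts at roll index 7: rolls=3,6 (sum=9), consumes 2 rolls
Frame 6 starts at roll index 9: roll=10 (strike), consumes 1 roll
Frame 7 starts at roll index 10: rolls=8,1 (sum=9), consumes 2 rolls
Frame 8 starts at roll index 12: rolls=4,0 (sum=4), consumes 2 rolls
Frame 9 starts at roll index 14: roll=10 (strike), consumes 1 roll
Frame 10 starts at roll index 15: 3 remaining rolls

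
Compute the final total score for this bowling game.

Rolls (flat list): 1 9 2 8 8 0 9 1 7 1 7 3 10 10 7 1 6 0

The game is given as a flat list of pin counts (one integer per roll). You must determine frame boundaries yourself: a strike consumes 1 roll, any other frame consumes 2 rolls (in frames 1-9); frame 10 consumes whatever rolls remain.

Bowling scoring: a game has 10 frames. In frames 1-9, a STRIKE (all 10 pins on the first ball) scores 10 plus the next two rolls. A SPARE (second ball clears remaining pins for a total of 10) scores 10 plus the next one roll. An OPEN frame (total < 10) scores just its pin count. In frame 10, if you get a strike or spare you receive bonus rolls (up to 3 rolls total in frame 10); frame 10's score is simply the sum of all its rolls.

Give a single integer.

Frame 1: SPARE (1+9=10). 10 + next roll (2) = 12. Cumulative: 12
Frame 2: SPARE (2+8=10). 10 + next roll (8) = 18. Cumulative: 30
Frame 3: OPEN (8+0=8). Cumulative: 38
Frame 4: SPARE (9+1=10). 10 + next roll (7) = 17. Cumulative: 55
Frame 5: OPEN (7+1=8). Cumulative: 63
Frame 6: SPARE (7+3=10). 10 + next roll (10) = 20. Cumulative: 83
Frame 7: STRIKE. 10 + next two rolls (10+7) = 27. Cumulative: 110
Frame 8: STRIKE. 10 + next two rolls (7+1) = 18. Cumulative: 128
Frame 9: OPEN (7+1=8). Cumulative: 136
Frame 10: OPEN. Sum of all frame-10 rolls (6+0) = 6. Cumulative: 142

Answer: 142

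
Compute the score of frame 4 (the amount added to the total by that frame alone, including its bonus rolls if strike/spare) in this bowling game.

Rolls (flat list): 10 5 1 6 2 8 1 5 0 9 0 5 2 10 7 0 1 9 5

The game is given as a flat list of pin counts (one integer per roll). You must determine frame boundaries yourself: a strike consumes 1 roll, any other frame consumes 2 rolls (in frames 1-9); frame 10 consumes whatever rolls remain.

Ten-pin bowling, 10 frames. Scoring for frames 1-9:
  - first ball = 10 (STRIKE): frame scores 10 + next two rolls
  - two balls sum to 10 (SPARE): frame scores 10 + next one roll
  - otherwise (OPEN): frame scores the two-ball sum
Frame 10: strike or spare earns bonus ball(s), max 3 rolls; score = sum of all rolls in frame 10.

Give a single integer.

Frame 1: STRIKE. 10 + next two rolls (5+1) = 16. Cumulative: 16
Frame 2: OPEN (5+1=6). Cumulative: 22
Frame 3: OPEN (6+2=8). Cumulative: 30
Frame 4: OPEN (8+1=9). Cumulative: 39
Frame 5: OPEN (5+0=5). Cumulative: 44
Frame 6: OPEN (9+0=9). Cumulative: 53

Answer: 9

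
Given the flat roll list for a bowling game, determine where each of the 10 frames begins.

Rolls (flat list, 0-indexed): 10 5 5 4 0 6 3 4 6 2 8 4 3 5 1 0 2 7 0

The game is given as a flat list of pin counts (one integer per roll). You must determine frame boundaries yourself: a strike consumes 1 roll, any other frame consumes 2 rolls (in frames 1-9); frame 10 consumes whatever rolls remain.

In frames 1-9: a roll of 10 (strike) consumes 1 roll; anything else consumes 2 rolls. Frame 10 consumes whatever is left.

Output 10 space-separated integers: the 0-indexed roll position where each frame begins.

Frame 1 starts at roll index 0: roll=10 (strike), consumes 1 roll
Frame 2 starts at roll index 1: rolls=5,5 (sum=10), consumes 2 rolls
Frame 3 starts at roll index 3: rolls=4,0 (sum=4), consumes 2 rolls
Frame 4 starts at roll index 5: rolls=6,3 (sum=9), consumes 2 rolls
Frame 5 starts at roll index 7: rolls=4,6 (sum=10), consumes 2 rolls
Frame 6 starts at roll index 9: rolls=2,8 (sum=10), consumes 2 rolls
Frame 7 starts at roll index 11: rolls=4,3 (sum=7), consumes 2 rolls
Frame 8 starts at roll index 13: rolls=5,1 (sum=6), consumes 2 rolls
Frame 9 starts at roll index 15: rolls=0,2 (sum=2), consumes 2 rolls
Frame 10 starts at roll index 17: 2 remaining rolls

Answer: 0 1 3 5 7 9 11 13 15 17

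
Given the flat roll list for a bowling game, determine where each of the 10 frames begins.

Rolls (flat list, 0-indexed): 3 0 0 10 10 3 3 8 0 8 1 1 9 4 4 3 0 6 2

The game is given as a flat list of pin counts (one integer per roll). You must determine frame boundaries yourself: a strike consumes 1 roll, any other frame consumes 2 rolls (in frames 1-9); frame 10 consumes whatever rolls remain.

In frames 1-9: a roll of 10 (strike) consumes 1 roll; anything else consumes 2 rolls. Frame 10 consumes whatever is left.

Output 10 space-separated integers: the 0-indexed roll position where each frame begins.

Frame 1 starts at roll index 0: rolls=3,0 (sum=3), consumes 2 rolls
Frame 2 starts at roll index 2: rolls=0,10 (sum=10), consumes 2 rolls
Frame 3 starts at roll index 4: roll=10 (strike), consumes 1 roll
Frame 4 starts at roll index 5: rolls=3,3 (sum=6), consumes 2 rolls
Frame 5 starts at roll index 7: rolls=8,0 (sum=8), consumes 2 rolls
Frame 6 starts at roll index 9: rolls=8,1 (sum=9), consumes 2 rolls
Frame 7 starts at roll index 11: rolls=1,9 (sum=10), consumes 2 rolls
Frame 8 starts at roll index 13: rolls=4,4 (sum=8), consumes 2 rolls
Frame 9 starts at roll index 15: rolls=3,0 (sum=3), consumes 2 rolls
Frame 10 starts at roll index 17: 2 remaining rolls

Answer: 0 2 4 5 7 9 11 13 15 17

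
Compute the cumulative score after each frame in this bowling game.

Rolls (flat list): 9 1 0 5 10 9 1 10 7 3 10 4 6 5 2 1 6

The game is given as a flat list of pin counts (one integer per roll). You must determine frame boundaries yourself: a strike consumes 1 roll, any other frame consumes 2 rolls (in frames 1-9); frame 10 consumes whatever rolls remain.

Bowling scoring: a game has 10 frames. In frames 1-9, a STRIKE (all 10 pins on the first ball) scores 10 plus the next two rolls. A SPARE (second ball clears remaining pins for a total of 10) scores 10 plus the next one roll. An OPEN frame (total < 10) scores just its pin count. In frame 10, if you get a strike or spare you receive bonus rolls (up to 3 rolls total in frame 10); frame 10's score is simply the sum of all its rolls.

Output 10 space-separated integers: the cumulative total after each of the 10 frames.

Answer: 10 15 35 55 75 95 115 130 137 144

Derivation:
Frame 1: SPARE (9+1=10). 10 + next roll (0) = 10. Cumulative: 10
Frame 2: OPEN (0+5=5). Cumulative: 15
Frame 3: STRIKE. 10 + next two rolls (9+1) = 20. Cumulative: 35
Frame 4: SPARE (9+1=10). 10 + next roll (10) = 20. Cumulative: 55
Frame 5: STRIKE. 10 + next two rolls (7+3) = 20. Cumulative: 75
Frame 6: SPARE (7+3=10). 10 + next roll (10) = 20. Cumulative: 95
Frame 7: STRIKE. 10 + next two rolls (4+6) = 20. Cumulative: 115
Frame 8: SPARE (4+6=10). 10 + next roll (5) = 15. Cumulative: 130
Frame 9: OPEN (5+2=7). Cumulative: 137
Frame 10: OPEN. Sum of all frame-10 rolls (1+6) = 7. Cumulative: 144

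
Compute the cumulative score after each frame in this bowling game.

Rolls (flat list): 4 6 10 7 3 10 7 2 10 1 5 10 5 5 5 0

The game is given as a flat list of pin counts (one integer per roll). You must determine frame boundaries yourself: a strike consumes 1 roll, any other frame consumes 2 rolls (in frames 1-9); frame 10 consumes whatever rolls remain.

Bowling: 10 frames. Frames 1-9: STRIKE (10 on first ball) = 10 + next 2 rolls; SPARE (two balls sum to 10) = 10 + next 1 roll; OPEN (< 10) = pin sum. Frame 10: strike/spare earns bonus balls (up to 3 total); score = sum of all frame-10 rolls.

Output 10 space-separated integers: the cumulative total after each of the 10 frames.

Frame 1: SPARE (4+6=10). 10 + next roll (10) = 20. Cumulative: 20
Frame 2: STRIKE. 10 + next two rolls (7+3) = 20. Cumulative: 40
Frame 3: SPARE (7+3=10). 10 + next roll (10) = 20. Cumulative: 60
Frame 4: STRIKE. 10 + next two rolls (7+2) = 19. Cumulative: 79
Frame 5: OPEN (7+2=9). Cumulative: 88
Frame 6: STRIKE. 10 + next two rolls (1+5) = 16. Cumulative: 104
Frame 7: OPEN (1+5=6). Cumulative: 110
Frame 8: STRIKE. 10 + next two rolls (5+5) = 20. Cumulative: 130
Frame 9: SPARE (5+5=10). 10 + next roll (5) = 15. Cumulative: 145
Frame 10: OPEN. Sum of all frame-10 rolls (5+0) = 5. Cumulative: 150

Answer: 20 40 60 79 88 104 110 130 145 150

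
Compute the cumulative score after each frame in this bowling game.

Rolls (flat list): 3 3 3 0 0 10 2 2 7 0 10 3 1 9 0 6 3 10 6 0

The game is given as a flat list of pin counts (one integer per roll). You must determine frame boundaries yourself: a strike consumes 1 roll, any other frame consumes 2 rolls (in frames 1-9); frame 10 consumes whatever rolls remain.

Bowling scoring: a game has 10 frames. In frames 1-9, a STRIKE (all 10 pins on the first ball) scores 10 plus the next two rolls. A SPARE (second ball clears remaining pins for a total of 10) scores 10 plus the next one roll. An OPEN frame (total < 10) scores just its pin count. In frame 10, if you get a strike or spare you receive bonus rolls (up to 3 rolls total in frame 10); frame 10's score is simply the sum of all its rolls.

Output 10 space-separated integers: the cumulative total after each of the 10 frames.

Answer: 6 9 21 25 32 46 50 59 68 84

Derivation:
Frame 1: OPEN (3+3=6). Cumulative: 6
Frame 2: OPEN (3+0=3). Cumulative: 9
Frame 3: SPARE (0+10=10). 10 + next roll (2) = 12. Cumulative: 21
Frame 4: OPEN (2+2=4). Cumulative: 25
Frame 5: OPEN (7+0=7). Cumulative: 32
Frame 6: STRIKE. 10 + next two rolls (3+1) = 14. Cumulative: 46
Frame 7: OPEN (3+1=4). Cumulative: 50
Frame 8: OPEN (9+0=9). Cumulative: 59
Frame 9: OPEN (6+3=9). Cumulative: 68
Frame 10: STRIKE. Sum of all frame-10 rolls (10+6+0) = 16. Cumulative: 84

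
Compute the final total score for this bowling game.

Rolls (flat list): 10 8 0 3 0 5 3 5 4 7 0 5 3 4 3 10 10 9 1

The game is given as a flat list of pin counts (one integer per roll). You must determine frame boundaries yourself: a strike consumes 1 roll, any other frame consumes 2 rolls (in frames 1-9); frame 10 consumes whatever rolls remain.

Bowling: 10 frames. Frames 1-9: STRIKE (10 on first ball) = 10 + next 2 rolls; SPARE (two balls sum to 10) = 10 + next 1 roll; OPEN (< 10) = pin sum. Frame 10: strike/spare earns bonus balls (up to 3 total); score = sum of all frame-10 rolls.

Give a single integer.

Frame 1: STRIKE. 10 + next two rolls (8+0) = 18. Cumulative: 18
Frame 2: OPEN (8+0=8). Cumulative: 26
Frame 3: OPEN (3+0=3). Cumulative: 29
Frame 4: OPEN (5+3=8). Cumulative: 37
Frame 5: OPEN (5+4=9). Cumulative: 46
Frame 6: OPEN (7+0=7). Cumulative: 53
Frame 7: OPEN (5+3=8). Cumulative: 61
Frame 8: OPEN (4+3=7). Cumulative: 68
Frame 9: STRIKE. 10 + next two rolls (10+9) = 29. Cumulative: 97
Frame 10: STRIKE. Sum of all frame-10 rolls (10+9+1) = 20. Cumulative: 117

Answer: 117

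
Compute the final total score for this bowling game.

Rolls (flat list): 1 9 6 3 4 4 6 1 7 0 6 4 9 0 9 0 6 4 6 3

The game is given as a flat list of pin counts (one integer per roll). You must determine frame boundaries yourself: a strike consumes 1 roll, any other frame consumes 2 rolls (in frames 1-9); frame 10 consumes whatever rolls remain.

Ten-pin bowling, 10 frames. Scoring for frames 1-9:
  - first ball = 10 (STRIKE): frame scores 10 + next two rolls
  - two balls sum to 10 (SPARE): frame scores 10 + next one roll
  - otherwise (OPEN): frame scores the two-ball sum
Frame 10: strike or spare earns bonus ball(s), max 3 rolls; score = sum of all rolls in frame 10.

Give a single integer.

Answer: 109

Derivation:
Frame 1: SPARE (1+9=10). 10 + next roll (6) = 16. Cumulative: 16
Frame 2: OPEN (6+3=9). Cumulative: 25
Frame 3: OPEN (4+4=8). Cumulative: 33
Frame 4: OPEN (6+1=7). Cumulative: 40
Frame 5: OPEN (7+0=7). Cumulative: 47
Frame 6: SPARE (6+4=10). 10 + next roll (9) = 19. Cumulative: 66
Frame 7: OPEN (9+0=9). Cumulative: 75
Frame 8: OPEN (9+0=9). Cumulative: 84
Frame 9: SPARE (6+4=10). 10 + next roll (6) = 16. Cumulative: 100
Frame 10: OPEN. Sum of all frame-10 rolls (6+3) = 9. Cumulative: 109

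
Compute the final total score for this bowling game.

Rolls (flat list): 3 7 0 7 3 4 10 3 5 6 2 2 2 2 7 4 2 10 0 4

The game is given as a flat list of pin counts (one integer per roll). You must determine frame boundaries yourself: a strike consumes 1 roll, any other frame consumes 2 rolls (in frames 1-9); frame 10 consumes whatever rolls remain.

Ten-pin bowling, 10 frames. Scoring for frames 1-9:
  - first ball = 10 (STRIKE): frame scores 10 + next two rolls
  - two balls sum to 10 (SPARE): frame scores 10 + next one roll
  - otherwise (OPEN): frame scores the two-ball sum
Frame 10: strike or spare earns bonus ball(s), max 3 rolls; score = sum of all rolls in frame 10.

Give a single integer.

Frame 1: SPARE (3+7=10). 10 + next roll (0) = 10. Cumulative: 10
Frame 2: OPEN (0+7=7). Cumulative: 17
Frame 3: OPEN (3+4=7). Cumulative: 24
Frame 4: STRIKE. 10 + next two rolls (3+5) = 18. Cumulative: 42
Frame 5: OPEN (3+5=8). Cumulative: 50
Frame 6: OPEN (6+2=8). Cumulative: 58
Frame 7: OPEN (2+2=4). Cumulative: 62
Frame 8: OPEN (2+7=9). Cumulative: 71
Frame 9: OPEN (4+2=6). Cumulative: 77
Frame 10: STRIKE. Sum of all frame-10 rolls (10+0+4) = 14. Cumulative: 91

Answer: 91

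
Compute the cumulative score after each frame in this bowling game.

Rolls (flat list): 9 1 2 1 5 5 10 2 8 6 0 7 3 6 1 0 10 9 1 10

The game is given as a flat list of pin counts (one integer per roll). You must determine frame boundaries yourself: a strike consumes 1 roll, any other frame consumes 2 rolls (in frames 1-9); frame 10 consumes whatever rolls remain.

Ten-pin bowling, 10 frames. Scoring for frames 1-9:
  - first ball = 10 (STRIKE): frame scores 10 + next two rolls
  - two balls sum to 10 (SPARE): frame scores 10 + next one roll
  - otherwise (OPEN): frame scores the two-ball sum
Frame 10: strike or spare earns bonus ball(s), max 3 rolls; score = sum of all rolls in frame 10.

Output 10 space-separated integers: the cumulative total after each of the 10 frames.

Answer: 12 15 35 55 71 77 93 100 119 139

Derivation:
Frame 1: SPARE (9+1=10). 10 + next roll (2) = 12. Cumulative: 12
Frame 2: OPEN (2+1=3). Cumulative: 15
Frame 3: SPARE (5+5=10). 10 + next roll (10) = 20. Cumulative: 35
Frame 4: STRIKE. 10 + next two rolls (2+8) = 20. Cumulative: 55
Frame 5: SPARE (2+8=10). 10 + next roll (6) = 16. Cumulative: 71
Frame 6: OPEN (6+0=6). Cumulative: 77
Frame 7: SPARE (7+3=10). 10 + next roll (6) = 16. Cumulative: 93
Frame 8: OPEN (6+1=7). Cumulative: 100
Frame 9: SPARE (0+10=10). 10 + next roll (9) = 19. Cumulative: 119
Frame 10: SPARE. Sum of all frame-10 rolls (9+1+10) = 20. Cumulative: 139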